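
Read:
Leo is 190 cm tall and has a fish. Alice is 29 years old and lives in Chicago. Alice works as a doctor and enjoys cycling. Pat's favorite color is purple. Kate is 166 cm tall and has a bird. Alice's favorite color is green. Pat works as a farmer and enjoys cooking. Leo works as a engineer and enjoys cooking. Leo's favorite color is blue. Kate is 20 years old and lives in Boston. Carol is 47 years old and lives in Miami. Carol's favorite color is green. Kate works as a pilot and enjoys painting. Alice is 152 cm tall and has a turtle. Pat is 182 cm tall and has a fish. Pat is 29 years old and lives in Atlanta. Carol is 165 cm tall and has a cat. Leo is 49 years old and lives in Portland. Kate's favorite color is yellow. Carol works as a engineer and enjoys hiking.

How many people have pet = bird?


Count: 1

1


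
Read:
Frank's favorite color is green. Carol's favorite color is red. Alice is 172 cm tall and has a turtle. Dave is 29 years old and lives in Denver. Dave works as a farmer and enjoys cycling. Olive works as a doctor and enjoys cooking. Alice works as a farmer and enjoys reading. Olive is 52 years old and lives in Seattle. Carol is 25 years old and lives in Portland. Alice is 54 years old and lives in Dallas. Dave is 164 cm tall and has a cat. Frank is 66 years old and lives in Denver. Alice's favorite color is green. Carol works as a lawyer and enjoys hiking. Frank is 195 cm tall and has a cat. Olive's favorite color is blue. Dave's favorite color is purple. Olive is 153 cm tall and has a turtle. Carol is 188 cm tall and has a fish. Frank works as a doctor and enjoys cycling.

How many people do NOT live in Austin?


Not in Austin: 5

5


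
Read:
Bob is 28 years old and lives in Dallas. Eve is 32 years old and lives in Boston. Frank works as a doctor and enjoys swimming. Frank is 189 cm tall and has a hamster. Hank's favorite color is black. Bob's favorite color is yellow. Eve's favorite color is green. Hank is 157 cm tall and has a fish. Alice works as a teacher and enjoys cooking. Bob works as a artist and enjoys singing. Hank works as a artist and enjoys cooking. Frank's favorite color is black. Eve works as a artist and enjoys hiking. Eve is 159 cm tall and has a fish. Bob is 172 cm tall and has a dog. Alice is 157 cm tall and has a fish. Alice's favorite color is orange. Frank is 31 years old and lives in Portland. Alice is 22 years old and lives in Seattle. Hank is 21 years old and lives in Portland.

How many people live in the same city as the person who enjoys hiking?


Person with hobby hiking is Eve, city Boston. Count = 1

1


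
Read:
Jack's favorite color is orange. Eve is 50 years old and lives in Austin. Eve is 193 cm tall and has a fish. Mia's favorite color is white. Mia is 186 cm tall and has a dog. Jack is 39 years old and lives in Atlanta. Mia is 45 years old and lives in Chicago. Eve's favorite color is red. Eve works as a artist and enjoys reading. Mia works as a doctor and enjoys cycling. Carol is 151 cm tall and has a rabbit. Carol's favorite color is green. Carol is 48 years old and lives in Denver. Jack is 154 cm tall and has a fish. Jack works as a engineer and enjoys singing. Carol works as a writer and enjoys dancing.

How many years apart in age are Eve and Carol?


50 vs 48, diff = 2

2


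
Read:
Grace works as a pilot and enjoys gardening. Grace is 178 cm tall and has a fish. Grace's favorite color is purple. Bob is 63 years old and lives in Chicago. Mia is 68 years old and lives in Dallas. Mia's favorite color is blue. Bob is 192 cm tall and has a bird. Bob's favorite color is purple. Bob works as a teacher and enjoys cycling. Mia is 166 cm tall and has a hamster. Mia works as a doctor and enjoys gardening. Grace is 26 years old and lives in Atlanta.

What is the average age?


Sum=157, n=3, avg=52.33

52.33


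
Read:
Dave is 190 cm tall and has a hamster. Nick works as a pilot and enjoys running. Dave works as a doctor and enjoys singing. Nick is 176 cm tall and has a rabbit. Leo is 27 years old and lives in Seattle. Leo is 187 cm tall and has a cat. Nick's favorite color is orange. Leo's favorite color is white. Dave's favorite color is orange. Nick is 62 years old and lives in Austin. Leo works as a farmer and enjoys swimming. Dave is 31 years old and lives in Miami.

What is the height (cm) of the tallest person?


Tallest: Dave at 190 cm

190


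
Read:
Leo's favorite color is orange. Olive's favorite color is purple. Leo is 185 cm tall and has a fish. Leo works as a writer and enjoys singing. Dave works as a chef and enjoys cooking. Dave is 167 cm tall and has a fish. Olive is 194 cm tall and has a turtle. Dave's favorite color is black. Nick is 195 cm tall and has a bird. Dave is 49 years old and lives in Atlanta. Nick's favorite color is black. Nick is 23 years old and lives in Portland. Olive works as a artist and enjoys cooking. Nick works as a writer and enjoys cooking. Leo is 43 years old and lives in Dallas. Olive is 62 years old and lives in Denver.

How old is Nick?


Nick is 23 years old

23


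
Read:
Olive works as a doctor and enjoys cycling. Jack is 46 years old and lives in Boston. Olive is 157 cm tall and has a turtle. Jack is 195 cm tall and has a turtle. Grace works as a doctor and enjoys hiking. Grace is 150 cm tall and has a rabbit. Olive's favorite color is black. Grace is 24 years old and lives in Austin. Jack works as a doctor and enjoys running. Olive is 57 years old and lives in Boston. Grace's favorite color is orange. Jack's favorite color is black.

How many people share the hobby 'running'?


Count: 1

1


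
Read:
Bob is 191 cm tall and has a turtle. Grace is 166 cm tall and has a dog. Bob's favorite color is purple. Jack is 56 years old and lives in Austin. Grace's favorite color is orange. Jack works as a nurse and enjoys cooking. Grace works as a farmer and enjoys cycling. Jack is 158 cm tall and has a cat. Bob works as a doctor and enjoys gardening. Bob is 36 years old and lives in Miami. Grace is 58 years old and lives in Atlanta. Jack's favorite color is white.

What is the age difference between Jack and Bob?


|56 - 36| = 20

20


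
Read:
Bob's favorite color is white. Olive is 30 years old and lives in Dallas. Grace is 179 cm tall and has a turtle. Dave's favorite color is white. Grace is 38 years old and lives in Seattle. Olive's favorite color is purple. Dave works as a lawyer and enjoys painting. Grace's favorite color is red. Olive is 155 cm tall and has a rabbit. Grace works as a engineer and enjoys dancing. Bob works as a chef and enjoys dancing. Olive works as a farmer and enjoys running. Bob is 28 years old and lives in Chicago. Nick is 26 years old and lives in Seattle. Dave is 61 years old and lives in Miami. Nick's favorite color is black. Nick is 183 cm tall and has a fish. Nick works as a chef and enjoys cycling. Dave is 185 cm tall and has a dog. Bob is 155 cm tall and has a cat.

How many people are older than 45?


Filter: 1

1


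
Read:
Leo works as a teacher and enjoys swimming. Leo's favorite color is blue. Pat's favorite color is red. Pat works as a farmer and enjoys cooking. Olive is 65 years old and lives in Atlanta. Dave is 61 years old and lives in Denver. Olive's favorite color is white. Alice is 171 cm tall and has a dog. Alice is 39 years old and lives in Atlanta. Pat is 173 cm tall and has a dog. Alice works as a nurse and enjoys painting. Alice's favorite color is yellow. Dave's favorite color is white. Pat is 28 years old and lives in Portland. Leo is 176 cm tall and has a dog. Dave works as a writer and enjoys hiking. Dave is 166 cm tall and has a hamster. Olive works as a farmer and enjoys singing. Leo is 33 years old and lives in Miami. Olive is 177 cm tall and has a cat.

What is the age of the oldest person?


Oldest: Olive at 65

65


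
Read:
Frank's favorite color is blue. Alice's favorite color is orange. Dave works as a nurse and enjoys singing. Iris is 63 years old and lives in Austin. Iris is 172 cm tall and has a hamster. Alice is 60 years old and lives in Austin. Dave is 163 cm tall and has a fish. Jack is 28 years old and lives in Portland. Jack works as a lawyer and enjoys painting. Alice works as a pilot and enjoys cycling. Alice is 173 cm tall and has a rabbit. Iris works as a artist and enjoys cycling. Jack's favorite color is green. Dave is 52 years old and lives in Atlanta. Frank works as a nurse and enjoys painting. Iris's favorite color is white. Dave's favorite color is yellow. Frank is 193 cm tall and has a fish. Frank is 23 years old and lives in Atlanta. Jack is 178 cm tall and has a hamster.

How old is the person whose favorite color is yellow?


Person with favorite color=yellow is Dave, age 52

52


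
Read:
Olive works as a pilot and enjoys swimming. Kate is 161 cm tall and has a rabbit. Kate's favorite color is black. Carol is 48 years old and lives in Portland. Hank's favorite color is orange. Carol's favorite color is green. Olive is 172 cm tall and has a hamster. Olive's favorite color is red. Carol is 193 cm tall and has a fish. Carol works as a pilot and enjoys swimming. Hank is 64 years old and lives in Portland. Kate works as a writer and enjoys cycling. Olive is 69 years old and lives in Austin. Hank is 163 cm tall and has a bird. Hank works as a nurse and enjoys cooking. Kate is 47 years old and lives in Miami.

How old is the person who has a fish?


Person with fish is Carol, age 48

48


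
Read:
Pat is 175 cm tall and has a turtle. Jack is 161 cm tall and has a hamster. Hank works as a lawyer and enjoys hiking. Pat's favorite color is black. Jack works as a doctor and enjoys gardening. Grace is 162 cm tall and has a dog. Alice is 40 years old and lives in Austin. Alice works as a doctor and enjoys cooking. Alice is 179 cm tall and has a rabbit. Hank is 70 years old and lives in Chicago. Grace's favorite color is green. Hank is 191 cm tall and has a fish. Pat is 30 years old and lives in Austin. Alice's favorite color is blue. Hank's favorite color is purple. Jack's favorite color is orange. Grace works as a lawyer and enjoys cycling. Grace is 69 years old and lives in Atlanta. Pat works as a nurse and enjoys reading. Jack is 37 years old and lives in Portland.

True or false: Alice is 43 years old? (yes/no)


Alice is actually 40. no

no


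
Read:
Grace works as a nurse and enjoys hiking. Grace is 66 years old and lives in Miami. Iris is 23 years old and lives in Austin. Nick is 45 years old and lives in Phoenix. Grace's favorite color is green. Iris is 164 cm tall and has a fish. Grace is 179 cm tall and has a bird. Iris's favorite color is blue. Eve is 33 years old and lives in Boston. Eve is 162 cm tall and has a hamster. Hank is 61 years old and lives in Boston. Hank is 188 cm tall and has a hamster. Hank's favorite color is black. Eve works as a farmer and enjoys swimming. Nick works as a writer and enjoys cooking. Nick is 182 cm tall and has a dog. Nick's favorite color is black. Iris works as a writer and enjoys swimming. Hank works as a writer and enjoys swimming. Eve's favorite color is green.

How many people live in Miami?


Count in Miami: 1

1


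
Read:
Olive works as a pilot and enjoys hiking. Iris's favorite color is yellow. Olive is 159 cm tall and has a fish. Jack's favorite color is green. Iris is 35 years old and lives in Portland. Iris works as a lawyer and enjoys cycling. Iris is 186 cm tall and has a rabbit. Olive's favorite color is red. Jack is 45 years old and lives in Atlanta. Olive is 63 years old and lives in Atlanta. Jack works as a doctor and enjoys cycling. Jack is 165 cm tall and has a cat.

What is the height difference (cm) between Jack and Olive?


|165 - 159| = 6

6


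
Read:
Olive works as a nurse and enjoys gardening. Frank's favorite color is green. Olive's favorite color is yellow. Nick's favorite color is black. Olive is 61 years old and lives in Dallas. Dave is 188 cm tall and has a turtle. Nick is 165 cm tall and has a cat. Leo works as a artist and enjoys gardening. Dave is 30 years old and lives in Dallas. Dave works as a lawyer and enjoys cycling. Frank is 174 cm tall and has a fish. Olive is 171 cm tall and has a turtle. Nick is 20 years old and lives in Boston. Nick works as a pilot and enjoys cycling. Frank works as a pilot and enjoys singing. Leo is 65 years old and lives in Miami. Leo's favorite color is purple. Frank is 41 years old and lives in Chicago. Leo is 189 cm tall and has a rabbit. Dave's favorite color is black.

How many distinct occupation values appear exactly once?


Unique occupation values: 3

3


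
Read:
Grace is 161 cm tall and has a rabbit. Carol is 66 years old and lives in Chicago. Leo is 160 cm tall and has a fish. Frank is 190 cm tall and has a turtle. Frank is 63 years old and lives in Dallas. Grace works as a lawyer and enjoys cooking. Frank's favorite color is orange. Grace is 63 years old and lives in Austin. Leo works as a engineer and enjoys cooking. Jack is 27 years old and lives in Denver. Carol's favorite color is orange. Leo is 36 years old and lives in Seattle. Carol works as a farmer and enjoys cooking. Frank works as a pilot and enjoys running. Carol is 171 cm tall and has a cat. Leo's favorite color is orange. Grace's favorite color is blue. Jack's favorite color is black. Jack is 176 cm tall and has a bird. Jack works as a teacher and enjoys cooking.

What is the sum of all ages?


66+36+63+27+63 = 255

255


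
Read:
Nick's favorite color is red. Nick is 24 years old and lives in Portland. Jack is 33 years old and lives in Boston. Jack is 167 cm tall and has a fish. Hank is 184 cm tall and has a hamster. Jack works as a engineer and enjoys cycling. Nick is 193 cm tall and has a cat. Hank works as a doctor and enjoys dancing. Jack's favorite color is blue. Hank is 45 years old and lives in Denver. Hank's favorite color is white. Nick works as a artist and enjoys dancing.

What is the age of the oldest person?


Oldest: Hank at 45

45


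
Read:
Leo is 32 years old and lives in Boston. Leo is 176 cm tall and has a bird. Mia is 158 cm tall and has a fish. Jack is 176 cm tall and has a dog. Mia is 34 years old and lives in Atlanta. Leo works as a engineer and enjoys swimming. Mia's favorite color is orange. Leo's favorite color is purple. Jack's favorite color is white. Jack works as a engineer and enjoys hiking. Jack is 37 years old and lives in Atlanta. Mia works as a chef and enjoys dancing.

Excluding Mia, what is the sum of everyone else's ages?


Sum (excluding Mia): 69

69


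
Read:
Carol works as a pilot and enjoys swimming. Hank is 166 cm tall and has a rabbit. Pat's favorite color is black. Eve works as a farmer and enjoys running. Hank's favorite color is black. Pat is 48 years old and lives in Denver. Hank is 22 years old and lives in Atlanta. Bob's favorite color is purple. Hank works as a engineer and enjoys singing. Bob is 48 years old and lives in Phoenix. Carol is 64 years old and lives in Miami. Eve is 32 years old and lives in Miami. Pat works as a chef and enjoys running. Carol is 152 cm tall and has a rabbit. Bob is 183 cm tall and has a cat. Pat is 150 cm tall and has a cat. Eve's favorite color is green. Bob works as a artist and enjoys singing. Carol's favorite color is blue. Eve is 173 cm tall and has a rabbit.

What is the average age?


Sum=214, n=5, avg=42.8

42.8


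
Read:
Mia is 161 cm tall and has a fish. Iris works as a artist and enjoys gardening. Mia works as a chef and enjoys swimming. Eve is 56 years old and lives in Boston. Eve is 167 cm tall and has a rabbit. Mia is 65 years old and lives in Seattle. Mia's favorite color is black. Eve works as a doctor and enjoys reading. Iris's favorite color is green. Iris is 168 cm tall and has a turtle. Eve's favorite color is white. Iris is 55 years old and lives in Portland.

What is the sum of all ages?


65+56+55 = 176

176


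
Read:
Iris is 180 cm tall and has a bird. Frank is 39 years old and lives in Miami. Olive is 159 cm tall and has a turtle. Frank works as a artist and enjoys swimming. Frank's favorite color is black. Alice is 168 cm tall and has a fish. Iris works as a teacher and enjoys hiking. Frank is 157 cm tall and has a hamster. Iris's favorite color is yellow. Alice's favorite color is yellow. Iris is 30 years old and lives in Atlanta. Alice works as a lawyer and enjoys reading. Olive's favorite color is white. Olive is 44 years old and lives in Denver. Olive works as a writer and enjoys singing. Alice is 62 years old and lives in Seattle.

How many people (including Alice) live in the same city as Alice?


Alice lives in Seattle. Count = 1

1


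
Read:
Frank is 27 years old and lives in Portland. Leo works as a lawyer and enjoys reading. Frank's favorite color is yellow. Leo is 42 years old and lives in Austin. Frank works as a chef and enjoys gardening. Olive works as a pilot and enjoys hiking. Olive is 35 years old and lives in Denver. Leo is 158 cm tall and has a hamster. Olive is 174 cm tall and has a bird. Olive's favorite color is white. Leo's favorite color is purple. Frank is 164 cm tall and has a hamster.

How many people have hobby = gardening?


Count: 1

1


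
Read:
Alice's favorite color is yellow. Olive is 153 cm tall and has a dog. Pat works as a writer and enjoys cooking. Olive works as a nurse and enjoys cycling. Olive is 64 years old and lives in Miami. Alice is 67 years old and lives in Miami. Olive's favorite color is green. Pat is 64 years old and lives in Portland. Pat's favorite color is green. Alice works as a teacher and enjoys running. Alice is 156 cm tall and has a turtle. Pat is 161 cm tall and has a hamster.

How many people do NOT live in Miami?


Not in Miami: 1

1


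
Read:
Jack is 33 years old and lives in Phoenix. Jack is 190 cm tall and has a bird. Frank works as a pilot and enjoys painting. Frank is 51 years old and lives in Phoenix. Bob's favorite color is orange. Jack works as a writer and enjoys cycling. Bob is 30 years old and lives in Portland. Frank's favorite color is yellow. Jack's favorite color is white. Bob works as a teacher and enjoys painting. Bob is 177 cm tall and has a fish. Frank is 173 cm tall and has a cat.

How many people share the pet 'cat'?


Count: 1

1


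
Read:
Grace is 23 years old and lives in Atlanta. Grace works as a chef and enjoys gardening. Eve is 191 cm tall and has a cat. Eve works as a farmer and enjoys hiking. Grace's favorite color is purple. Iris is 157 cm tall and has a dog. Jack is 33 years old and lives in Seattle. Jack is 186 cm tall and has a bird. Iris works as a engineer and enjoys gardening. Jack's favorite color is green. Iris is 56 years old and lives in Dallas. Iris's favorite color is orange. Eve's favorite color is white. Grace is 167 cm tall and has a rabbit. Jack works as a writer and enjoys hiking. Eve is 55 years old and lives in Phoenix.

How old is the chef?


The chef is Grace, age 23

23


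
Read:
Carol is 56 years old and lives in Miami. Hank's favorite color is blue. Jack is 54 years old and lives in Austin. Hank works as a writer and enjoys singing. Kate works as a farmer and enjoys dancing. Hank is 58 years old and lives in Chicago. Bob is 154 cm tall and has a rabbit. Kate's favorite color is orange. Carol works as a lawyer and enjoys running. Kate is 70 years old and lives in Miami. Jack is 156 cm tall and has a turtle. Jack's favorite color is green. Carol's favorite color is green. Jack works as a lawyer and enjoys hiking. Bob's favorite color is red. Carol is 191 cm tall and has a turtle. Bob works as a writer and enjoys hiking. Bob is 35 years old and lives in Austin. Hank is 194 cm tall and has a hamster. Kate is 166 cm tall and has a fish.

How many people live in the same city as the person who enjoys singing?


Person with hobby singing is Hank, city Chicago. Count = 1

1


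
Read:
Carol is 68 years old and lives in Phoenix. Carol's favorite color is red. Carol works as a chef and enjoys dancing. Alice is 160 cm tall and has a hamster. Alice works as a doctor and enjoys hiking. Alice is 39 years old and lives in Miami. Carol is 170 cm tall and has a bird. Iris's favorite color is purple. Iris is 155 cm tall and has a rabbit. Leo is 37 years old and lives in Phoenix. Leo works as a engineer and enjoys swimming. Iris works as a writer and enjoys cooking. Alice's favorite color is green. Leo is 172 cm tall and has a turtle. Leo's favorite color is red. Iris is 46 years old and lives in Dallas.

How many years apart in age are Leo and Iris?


37 vs 46, diff = 9

9


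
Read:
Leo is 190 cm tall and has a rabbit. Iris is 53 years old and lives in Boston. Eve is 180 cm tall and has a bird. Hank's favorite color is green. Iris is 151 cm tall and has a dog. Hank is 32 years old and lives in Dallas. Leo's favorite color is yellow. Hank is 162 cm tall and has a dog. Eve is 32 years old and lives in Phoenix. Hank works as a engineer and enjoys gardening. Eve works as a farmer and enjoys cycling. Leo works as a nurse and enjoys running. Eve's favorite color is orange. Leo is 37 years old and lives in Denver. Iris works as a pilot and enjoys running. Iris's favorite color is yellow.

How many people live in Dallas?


Count in Dallas: 1

1


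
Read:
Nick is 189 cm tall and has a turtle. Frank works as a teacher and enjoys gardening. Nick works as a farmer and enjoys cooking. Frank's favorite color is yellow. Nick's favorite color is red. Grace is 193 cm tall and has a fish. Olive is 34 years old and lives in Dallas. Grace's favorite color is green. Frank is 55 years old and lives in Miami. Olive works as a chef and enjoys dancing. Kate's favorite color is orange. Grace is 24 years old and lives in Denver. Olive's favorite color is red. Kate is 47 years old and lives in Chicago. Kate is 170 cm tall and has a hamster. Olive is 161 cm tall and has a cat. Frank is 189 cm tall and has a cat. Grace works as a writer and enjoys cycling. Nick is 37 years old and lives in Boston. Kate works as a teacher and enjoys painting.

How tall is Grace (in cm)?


Grace is 193 cm tall

193


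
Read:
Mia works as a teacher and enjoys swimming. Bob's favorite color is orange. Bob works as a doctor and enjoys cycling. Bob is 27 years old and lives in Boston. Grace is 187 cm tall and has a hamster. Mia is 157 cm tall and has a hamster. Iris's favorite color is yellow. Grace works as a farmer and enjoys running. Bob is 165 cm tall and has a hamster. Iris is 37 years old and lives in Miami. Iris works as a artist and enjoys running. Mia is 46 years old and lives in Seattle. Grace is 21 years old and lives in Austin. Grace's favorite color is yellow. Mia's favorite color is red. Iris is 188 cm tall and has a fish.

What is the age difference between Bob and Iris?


|27 - 37| = 10

10


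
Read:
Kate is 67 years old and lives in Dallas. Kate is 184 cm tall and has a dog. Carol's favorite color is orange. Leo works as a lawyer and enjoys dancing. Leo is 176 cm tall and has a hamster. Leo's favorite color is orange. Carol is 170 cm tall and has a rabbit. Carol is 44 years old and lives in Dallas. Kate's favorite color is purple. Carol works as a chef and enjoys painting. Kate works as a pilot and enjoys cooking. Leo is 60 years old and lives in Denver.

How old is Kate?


Kate is 67 years old

67


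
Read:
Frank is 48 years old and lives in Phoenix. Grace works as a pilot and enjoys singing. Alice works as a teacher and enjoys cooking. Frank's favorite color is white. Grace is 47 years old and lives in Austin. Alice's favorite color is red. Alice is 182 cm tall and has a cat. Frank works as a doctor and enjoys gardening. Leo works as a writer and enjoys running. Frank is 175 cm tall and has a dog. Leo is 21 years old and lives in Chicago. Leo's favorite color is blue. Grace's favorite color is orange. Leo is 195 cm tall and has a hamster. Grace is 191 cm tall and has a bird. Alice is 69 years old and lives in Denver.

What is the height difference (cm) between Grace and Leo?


|191 - 195| = 4

4


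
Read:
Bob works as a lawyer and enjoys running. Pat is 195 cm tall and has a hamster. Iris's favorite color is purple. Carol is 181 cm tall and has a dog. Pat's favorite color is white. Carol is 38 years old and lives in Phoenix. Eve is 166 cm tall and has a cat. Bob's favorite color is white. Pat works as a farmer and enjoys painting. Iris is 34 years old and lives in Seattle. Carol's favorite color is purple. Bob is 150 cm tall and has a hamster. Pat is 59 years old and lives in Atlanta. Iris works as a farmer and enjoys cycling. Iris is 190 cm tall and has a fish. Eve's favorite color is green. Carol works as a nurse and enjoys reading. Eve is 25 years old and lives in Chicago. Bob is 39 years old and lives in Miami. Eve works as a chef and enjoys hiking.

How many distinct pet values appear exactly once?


Unique pet values: 3

3


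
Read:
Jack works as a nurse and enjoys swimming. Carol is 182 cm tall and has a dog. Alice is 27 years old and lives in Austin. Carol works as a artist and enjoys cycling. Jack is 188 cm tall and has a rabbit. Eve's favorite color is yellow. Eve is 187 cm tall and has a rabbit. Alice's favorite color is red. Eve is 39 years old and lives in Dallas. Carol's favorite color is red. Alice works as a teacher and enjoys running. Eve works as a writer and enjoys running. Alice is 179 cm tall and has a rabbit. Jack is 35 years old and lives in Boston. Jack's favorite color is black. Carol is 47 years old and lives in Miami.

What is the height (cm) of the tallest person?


Tallest: Jack at 188 cm

188


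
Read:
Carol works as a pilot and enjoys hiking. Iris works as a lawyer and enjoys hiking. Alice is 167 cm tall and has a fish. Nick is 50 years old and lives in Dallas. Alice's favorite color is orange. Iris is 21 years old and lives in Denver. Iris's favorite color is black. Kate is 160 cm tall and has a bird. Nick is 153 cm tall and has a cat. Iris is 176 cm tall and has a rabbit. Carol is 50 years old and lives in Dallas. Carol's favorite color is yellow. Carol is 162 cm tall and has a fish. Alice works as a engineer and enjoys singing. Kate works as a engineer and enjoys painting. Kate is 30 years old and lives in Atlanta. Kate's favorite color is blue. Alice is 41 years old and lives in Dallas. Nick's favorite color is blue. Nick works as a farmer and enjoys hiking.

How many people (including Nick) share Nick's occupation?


Nick is a farmer. Count = 1

1


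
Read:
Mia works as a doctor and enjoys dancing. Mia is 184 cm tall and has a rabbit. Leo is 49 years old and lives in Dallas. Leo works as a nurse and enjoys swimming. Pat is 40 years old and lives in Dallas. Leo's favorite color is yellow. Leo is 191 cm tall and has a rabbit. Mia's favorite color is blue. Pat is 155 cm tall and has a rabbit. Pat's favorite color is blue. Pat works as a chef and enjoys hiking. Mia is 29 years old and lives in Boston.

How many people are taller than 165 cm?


Taller than 165: 2

2


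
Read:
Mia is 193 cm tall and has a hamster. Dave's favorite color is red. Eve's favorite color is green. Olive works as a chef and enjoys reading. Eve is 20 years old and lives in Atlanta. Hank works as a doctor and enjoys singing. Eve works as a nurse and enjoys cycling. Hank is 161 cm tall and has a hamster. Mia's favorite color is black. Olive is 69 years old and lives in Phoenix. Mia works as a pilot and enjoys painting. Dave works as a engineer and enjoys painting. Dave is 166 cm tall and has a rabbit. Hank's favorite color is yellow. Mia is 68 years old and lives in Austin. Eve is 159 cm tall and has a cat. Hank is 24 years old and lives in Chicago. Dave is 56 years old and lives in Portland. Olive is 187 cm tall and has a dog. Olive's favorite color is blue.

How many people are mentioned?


People: Eve, Mia, Dave, Hank, Olive. Count = 5

5


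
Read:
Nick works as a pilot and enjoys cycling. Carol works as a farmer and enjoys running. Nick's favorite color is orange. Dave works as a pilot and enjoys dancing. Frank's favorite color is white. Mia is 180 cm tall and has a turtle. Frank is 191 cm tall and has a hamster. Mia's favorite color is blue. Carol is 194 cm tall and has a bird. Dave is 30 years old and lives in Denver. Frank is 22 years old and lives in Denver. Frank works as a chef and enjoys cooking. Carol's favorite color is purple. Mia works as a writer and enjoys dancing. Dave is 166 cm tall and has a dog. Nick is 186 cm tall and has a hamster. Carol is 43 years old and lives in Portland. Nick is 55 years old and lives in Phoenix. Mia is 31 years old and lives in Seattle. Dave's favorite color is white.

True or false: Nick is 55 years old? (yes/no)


Nick is actually 55. yes

yes


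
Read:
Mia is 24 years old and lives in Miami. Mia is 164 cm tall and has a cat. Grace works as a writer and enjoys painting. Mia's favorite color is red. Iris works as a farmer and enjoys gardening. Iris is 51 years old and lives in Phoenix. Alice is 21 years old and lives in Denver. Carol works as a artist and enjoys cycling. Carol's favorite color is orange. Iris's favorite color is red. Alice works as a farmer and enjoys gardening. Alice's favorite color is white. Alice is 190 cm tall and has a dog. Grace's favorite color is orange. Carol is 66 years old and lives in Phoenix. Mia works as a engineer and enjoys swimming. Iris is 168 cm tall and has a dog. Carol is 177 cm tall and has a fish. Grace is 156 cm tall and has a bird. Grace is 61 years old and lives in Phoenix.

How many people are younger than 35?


Filter: 2

2


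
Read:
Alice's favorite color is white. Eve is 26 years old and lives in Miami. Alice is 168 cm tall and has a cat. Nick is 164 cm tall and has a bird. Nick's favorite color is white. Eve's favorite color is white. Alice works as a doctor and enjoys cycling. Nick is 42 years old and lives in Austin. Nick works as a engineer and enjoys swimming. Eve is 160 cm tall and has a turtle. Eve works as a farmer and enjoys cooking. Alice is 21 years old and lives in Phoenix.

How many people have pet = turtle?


Count: 1

1


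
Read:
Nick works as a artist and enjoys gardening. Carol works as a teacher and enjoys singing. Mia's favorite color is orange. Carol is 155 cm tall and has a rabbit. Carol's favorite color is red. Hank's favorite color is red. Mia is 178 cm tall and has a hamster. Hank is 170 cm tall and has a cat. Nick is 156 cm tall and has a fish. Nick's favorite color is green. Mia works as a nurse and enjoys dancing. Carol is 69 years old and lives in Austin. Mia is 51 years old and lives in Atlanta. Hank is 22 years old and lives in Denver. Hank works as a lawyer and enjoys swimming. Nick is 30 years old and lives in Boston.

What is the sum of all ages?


51+69+22+30 = 172

172


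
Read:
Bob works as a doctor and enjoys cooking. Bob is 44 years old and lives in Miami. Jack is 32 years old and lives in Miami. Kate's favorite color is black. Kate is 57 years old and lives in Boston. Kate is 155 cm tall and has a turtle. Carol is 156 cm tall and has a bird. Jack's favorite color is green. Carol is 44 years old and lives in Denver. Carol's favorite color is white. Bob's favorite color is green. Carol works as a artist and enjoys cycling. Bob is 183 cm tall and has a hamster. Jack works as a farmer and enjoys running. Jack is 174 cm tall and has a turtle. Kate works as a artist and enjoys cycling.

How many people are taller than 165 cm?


Taller than 165: 2

2


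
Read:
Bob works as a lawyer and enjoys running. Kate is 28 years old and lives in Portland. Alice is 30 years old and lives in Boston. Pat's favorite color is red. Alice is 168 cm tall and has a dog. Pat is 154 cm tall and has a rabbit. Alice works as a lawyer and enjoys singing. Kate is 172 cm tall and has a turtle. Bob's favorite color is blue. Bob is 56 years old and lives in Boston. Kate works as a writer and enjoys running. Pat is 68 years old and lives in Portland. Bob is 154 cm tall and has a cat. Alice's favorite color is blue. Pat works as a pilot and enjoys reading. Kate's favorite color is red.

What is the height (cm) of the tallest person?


Tallest: Kate at 172 cm

172


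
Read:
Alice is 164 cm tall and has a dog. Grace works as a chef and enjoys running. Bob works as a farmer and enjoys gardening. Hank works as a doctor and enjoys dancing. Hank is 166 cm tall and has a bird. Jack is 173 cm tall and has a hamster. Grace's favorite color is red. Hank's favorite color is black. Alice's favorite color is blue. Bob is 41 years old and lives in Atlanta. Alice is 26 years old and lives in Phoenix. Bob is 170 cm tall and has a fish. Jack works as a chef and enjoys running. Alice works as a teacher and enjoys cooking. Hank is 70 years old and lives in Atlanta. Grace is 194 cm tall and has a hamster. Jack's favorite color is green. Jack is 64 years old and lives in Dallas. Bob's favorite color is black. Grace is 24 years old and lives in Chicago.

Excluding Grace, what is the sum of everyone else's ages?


Sum (excluding Grace): 201

201


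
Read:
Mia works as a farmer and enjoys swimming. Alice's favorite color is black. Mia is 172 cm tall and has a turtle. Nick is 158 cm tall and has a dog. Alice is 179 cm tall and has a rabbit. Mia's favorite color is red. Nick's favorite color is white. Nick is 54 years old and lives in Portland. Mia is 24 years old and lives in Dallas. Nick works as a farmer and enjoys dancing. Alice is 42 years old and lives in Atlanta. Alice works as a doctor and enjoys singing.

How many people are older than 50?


Filter: 1

1


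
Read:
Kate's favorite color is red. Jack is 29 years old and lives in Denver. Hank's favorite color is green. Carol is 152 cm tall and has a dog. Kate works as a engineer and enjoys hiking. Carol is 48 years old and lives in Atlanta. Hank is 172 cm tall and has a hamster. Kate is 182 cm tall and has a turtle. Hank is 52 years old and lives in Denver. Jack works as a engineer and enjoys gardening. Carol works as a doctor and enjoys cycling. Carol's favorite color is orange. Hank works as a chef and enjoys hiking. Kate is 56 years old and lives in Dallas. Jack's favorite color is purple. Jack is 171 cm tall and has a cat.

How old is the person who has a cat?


Person with cat is Jack, age 29

29


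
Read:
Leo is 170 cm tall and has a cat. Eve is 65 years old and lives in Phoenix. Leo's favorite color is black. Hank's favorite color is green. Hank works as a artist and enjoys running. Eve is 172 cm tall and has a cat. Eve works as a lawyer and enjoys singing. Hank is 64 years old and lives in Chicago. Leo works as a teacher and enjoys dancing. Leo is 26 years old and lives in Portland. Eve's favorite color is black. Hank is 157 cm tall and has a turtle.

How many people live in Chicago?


Count in Chicago: 1

1


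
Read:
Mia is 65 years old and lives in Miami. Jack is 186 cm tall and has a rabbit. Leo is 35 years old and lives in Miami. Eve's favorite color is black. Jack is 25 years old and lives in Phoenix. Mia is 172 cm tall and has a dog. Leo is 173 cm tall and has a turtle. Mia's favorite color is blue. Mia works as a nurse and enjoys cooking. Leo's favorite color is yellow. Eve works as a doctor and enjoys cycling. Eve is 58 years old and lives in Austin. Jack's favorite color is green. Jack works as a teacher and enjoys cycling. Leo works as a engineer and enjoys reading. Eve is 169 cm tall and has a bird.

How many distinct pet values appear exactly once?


Unique pet values: 4

4


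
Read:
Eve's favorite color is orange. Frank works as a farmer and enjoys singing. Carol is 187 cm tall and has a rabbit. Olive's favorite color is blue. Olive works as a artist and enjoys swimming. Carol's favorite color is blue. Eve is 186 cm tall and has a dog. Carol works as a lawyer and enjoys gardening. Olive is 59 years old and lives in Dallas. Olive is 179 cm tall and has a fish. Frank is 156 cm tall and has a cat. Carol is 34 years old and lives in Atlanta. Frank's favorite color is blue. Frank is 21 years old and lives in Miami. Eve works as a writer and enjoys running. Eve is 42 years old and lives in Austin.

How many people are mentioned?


People: Eve, Carol, Olive, Frank. Count = 4

4


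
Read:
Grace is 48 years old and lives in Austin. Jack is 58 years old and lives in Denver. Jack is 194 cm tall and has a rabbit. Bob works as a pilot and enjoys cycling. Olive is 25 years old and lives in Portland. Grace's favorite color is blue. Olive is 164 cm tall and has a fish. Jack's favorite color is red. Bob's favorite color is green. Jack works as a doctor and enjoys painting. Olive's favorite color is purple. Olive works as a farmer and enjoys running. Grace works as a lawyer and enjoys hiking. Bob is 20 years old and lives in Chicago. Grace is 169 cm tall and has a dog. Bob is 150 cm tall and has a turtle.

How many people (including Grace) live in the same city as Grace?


Grace lives in Austin. Count = 1

1


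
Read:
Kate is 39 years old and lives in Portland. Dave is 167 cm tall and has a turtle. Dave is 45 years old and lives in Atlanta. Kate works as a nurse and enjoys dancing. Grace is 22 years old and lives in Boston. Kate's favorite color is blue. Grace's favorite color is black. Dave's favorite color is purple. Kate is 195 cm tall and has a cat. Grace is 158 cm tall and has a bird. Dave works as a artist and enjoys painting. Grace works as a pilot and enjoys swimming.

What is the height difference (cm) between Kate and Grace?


|195 - 158| = 37

37


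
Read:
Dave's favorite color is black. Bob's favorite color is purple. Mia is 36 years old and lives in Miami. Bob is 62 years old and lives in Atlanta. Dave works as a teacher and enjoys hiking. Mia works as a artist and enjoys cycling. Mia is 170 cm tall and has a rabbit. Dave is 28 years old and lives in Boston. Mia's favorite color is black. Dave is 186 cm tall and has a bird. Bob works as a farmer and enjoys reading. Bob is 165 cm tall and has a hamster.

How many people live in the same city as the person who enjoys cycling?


Person with hobby cycling is Mia, city Miami. Count = 1

1


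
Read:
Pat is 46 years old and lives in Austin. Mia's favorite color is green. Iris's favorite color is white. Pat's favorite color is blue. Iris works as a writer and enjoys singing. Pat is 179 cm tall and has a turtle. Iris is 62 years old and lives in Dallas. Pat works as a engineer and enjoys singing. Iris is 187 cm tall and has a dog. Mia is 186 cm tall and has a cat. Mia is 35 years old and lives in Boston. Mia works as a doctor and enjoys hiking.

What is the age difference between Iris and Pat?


|62 - 46| = 16

16


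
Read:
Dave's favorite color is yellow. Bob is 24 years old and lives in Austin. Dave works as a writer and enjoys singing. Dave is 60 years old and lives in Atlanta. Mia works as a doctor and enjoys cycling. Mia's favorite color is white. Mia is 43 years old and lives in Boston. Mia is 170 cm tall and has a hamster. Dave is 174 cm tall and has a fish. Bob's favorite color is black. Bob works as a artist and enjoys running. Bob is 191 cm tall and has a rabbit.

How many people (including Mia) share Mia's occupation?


Mia is a doctor. Count = 1

1


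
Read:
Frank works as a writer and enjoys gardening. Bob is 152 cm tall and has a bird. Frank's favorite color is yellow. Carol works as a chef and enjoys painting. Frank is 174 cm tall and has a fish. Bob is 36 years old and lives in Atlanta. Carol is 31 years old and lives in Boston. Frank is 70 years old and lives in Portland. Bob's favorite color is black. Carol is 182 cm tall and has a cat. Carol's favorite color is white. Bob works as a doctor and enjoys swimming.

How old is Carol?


Carol is 31 years old

31


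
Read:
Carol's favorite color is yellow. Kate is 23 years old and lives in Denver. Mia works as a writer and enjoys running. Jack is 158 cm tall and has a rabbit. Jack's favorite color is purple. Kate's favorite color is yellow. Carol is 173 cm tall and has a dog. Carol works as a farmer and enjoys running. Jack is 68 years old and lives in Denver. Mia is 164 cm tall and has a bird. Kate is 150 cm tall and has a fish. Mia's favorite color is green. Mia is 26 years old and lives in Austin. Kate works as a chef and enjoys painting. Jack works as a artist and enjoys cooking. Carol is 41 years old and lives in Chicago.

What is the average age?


Sum=158, n=4, avg=39.5

39.5
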